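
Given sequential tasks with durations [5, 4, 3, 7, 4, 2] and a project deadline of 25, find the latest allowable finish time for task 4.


LF(activity 4) = deadline - sum of successor durations
Successors: activities 5 through 6 with durations [4, 2]
Sum of successor durations = 6
LF = 25 - 6 = 19

19


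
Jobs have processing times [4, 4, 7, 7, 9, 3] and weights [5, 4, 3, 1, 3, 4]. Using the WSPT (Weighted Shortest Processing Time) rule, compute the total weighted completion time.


Compute p/w ratios and sort ascending (WSPT): [(3, 4), (4, 5), (4, 4), (7, 3), (9, 3), (7, 1)]
Compute weighted completion times:
  Job (p=3,w=4): C=3, w*C=4*3=12
  Job (p=4,w=5): C=7, w*C=5*7=35
  Job (p=4,w=4): C=11, w*C=4*11=44
  Job (p=7,w=3): C=18, w*C=3*18=54
  Job (p=9,w=3): C=27, w*C=3*27=81
  Job (p=7,w=1): C=34, w*C=1*34=34
Total weighted completion time = 260

260


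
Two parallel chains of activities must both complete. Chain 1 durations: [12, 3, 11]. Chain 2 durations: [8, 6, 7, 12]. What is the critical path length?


Path A total = 12 + 3 + 11 = 26
Path B total = 8 + 6 + 7 + 12 = 33
Critical path = longest path = max(26, 33) = 33

33


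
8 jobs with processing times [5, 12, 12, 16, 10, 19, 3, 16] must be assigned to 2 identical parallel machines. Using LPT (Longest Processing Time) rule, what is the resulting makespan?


Sort jobs in decreasing order (LPT): [19, 16, 16, 12, 12, 10, 5, 3]
Assign each job to the least loaded machine:
  Machine 1: jobs [19, 12, 12, 3], load = 46
  Machine 2: jobs [16, 16, 10, 5], load = 47
Makespan = max load = 47

47


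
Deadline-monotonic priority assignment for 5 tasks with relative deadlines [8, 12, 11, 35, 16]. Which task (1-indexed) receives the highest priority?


Sort tasks by relative deadline (ascending):
  Task 1: deadline = 8
  Task 3: deadline = 11
  Task 2: deadline = 12
  Task 5: deadline = 16
  Task 4: deadline = 35
Priority order (highest first): [1, 3, 2, 5, 4]
Highest priority task = 1

1


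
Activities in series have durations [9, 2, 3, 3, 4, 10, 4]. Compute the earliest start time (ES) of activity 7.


Activity 7 starts after activities 1 through 6 complete.
Predecessor durations: [9, 2, 3, 3, 4, 10]
ES = 9 + 2 + 3 + 3 + 4 + 10 = 31

31


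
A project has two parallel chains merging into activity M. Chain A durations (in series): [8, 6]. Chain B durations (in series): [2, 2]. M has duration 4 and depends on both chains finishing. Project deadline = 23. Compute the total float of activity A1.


Forward pass: ES(A1) = sum of predecessors on chain A = 0
EF = ES + duration = 0 + 8 = 8
Backward pass: LF(M) = deadline = 23; LS(M) = 23 - 4 = 19
LF(A1) = LS(M) - sum(successors on chain A) = 19 - 6 = 13
LS = LF - duration = 13 - 8 = 5
Total float = LS - ES = 5 - 0 = 5

5


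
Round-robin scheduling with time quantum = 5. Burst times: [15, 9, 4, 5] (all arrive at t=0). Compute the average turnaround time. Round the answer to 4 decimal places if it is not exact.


Time quantum = 5
Execution trace:
  J1 runs 5 units, time = 5
  J2 runs 5 units, time = 10
  J3 runs 4 units, time = 14
  J4 runs 5 units, time = 19
  J1 runs 5 units, time = 24
  J2 runs 4 units, time = 28
  J1 runs 5 units, time = 33
Finish times: [33, 28, 14, 19]
Average turnaround = 94/4 = 23.5

23.5


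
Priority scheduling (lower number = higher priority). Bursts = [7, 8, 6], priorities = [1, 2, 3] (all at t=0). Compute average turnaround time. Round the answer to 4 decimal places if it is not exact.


Sort by priority (ascending = highest first):
Order: [(1, 7), (2, 8), (3, 6)]
Completion times:
  Priority 1, burst=7, C=7
  Priority 2, burst=8, C=15
  Priority 3, burst=6, C=21
Average turnaround = 43/3 = 14.3333

14.3333


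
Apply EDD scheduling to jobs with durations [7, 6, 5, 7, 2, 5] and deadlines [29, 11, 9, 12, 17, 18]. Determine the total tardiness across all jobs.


Sort by due date (EDD order): [(5, 9), (6, 11), (7, 12), (2, 17), (5, 18), (7, 29)]
Compute completion times and tardiness:
  Job 1: p=5, d=9, C=5, tardiness=max(0,5-9)=0
  Job 2: p=6, d=11, C=11, tardiness=max(0,11-11)=0
  Job 3: p=7, d=12, C=18, tardiness=max(0,18-12)=6
  Job 4: p=2, d=17, C=20, tardiness=max(0,20-17)=3
  Job 5: p=5, d=18, C=25, tardiness=max(0,25-18)=7
  Job 6: p=7, d=29, C=32, tardiness=max(0,32-29)=3
Total tardiness = 19

19


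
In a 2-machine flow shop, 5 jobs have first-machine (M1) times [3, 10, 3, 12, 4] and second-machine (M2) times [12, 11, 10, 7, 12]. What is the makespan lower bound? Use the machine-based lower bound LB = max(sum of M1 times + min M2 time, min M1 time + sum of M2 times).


LB1 = sum(M1 times) + min(M2 times) = 32 + 7 = 39
LB2 = min(M1 times) + sum(M2 times) = 3 + 52 = 55
Lower bound = max(LB1, LB2) = max(39, 55) = 55

55


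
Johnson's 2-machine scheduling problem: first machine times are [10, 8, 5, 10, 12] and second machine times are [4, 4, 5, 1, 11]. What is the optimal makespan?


Apply Johnson's rule:
  Group 1 (a <= b): [(3, 5, 5)]
  Group 2 (a > b): [(5, 12, 11), (1, 10, 4), (2, 8, 4), (4, 10, 1)]
Optimal job order: [3, 5, 1, 2, 4]
Schedule:
  Job 3: M1 done at 5, M2 done at 10
  Job 5: M1 done at 17, M2 done at 28
  Job 1: M1 done at 27, M2 done at 32
  Job 2: M1 done at 35, M2 done at 39
  Job 4: M1 done at 45, M2 done at 46
Makespan = 46

46


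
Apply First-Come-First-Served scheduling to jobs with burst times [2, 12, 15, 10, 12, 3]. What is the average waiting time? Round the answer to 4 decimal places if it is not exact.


FCFS order (as given): [2, 12, 15, 10, 12, 3]
Waiting times:
  Job 1: wait = 0
  Job 2: wait = 2
  Job 3: wait = 14
  Job 4: wait = 29
  Job 5: wait = 39
  Job 6: wait = 51
Sum of waiting times = 135
Average waiting time = 135/6 = 22.5

22.5


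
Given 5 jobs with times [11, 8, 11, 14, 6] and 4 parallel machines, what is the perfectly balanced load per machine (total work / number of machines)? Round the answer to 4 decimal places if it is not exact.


Total processing time = 11 + 8 + 11 + 14 + 6 = 50
Number of machines = 4
Ideal balanced load = 50 / 4 = 12.5

12.5


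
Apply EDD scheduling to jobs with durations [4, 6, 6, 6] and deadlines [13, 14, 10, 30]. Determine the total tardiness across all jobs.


Sort by due date (EDD order): [(6, 10), (4, 13), (6, 14), (6, 30)]
Compute completion times and tardiness:
  Job 1: p=6, d=10, C=6, tardiness=max(0,6-10)=0
  Job 2: p=4, d=13, C=10, tardiness=max(0,10-13)=0
  Job 3: p=6, d=14, C=16, tardiness=max(0,16-14)=2
  Job 4: p=6, d=30, C=22, tardiness=max(0,22-30)=0
Total tardiness = 2

2


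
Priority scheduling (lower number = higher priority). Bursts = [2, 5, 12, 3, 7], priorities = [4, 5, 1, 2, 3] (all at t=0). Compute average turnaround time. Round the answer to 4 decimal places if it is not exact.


Sort by priority (ascending = highest first):
Order: [(1, 12), (2, 3), (3, 7), (4, 2), (5, 5)]
Completion times:
  Priority 1, burst=12, C=12
  Priority 2, burst=3, C=15
  Priority 3, burst=7, C=22
  Priority 4, burst=2, C=24
  Priority 5, burst=5, C=29
Average turnaround = 102/5 = 20.4

20.4


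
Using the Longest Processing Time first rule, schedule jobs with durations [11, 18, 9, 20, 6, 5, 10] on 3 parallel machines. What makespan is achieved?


Sort jobs in decreasing order (LPT): [20, 18, 11, 10, 9, 6, 5]
Assign each job to the least loaded machine:
  Machine 1: jobs [20, 6], load = 26
  Machine 2: jobs [18, 9], load = 27
  Machine 3: jobs [11, 10, 5], load = 26
Makespan = max load = 27

27


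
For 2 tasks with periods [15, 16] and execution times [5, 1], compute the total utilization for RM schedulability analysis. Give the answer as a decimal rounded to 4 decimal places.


Compute individual utilizations (exact fractions):
  Task 1: C/T = 5/15 = 1/3 (approx. 0.3333)
  Task 2: C/T = 1/16 (approx. 0.0625)
Total utilization U = 1/3 + 1/16 = 19/48
Rounded to 4 decimal places: U = 0.3958
RM (Liu & Layland) bound for 2 tasks = 0.828427; compare with U = 19/48 (approx. 0.395833)
U <= bound, so schedulable by RM sufficient condition.

0.3958


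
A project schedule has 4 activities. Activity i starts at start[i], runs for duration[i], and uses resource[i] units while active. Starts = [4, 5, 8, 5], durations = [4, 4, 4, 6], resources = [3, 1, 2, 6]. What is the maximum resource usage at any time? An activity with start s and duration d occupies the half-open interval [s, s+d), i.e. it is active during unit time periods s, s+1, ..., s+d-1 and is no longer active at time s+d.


Each activity i is active on [start_i, start_i + duration_i).
Compute total resource usage per time slot:
  t=0: active resources = [], total = 0
  t=1: active resources = [], total = 0
  t=2: active resources = [], total = 0
  t=3: active resources = [], total = 0
  t=4: active resources = [3], total = 3
  t=5: active resources = [3, 1, 6], total = 10
  t=6: active resources = [3, 1, 6], total = 10
  t=7: active resources = [3, 1, 6], total = 10
  t=8: active resources = [1, 2, 6], total = 9
  t=9: active resources = [2, 6], total = 8
  t=10: active resources = [2, 6], total = 8
  t=11: active resources = [2], total = 2
Peak resource demand = 10

10


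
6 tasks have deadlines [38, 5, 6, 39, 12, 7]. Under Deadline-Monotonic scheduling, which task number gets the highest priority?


Sort tasks by relative deadline (ascending):
  Task 2: deadline = 5
  Task 3: deadline = 6
  Task 6: deadline = 7
  Task 5: deadline = 12
  Task 1: deadline = 38
  Task 4: deadline = 39
Priority order (highest first): [2, 3, 6, 5, 1, 4]
Highest priority task = 2

2


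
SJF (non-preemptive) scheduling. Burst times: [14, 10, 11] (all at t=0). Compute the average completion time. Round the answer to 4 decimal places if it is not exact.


SJF order (ascending): [10, 11, 14]
Completion times:
  Job 1: burst=10, C=10
  Job 2: burst=11, C=21
  Job 3: burst=14, C=35
Average completion = 66/3 = 22.0

22.0


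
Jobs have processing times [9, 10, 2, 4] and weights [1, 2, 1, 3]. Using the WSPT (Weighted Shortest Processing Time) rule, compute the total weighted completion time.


Compute p/w ratios and sort ascending (WSPT): [(4, 3), (2, 1), (10, 2), (9, 1)]
Compute weighted completion times:
  Job (p=4,w=3): C=4, w*C=3*4=12
  Job (p=2,w=1): C=6, w*C=1*6=6
  Job (p=10,w=2): C=16, w*C=2*16=32
  Job (p=9,w=1): C=25, w*C=1*25=25
Total weighted completion time = 75

75


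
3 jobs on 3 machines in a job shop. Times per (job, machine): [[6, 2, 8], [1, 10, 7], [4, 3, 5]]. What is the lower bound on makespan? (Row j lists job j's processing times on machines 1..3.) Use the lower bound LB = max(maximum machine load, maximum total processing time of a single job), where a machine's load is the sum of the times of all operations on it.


Machine loads:
  Machine 1: 6 + 1 + 4 = 11
  Machine 2: 2 + 10 + 3 = 15
  Machine 3: 8 + 7 + 5 = 20
Max machine load = 20
Job totals:
  Job 1: 16
  Job 2: 18
  Job 3: 12
Max job total = 18
Lower bound = max(20, 18) = 20

20


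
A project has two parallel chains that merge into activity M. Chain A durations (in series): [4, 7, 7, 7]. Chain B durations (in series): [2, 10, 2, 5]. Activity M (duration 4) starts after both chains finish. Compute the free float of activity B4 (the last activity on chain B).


ES(B4) = sum of predecessors on chain B = 14
EF(B4) = ES + duration = 14 + 5 = 19
Successor of B4 is M. ES(M) = max(sum(A), sum(B)) = max(25, 19) = 25
Free float = ES(successor) - EF(current) = 25 - 19 = 6

6


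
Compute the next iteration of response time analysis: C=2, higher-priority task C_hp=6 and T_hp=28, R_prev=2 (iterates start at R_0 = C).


R_next = C + ceil(R_prev / T_hp) * C_hp
ceil(2 / 28) = ceil(0.0714) = 1
Interference = 1 * 6 = 6
R_next = 2 + 6 = 8

8


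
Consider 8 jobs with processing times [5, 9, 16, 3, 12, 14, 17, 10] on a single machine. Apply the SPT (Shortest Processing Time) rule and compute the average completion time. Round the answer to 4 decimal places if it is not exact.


Sort jobs by processing time (SPT order): [3, 5, 9, 10, 12, 14, 16, 17]
Compute completion times sequentially:
  Job 1: processing = 3, completes at 3
  Job 2: processing = 5, completes at 8
  Job 3: processing = 9, completes at 17
  Job 4: processing = 10, completes at 27
  Job 5: processing = 12, completes at 39
  Job 6: processing = 14, completes at 53
  Job 7: processing = 16, completes at 69
  Job 8: processing = 17, completes at 86
Sum of completion times = 302
Average completion time = 302/8 = 37.75

37.75


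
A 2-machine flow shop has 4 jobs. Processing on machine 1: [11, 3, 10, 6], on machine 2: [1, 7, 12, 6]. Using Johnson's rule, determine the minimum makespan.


Apply Johnson's rule:
  Group 1 (a <= b): [(2, 3, 7), (4, 6, 6), (3, 10, 12)]
  Group 2 (a > b): [(1, 11, 1)]
Optimal job order: [2, 4, 3, 1]
Schedule:
  Job 2: M1 done at 3, M2 done at 10
  Job 4: M1 done at 9, M2 done at 16
  Job 3: M1 done at 19, M2 done at 31
  Job 1: M1 done at 30, M2 done at 32
Makespan = 32

32


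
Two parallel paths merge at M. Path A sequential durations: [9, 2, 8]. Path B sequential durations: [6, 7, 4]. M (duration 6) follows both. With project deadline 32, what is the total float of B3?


Forward pass: ES(B3) = sum of predecessors on chain B = 13
EF = ES + duration = 13 + 4 = 17
Backward pass: LF(M) = deadline = 32; LS(M) = 32 - 6 = 26
LF(B3) = LS(M) - sum(successors on chain B) = 26 - 0 = 26
LS = LF - duration = 26 - 4 = 22
Total float = LS - ES = 22 - 13 = 9

9


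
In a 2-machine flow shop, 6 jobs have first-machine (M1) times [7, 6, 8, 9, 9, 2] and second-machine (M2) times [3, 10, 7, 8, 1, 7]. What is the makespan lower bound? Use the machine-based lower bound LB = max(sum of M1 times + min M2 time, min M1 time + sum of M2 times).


LB1 = sum(M1 times) + min(M2 times) = 41 + 1 = 42
LB2 = min(M1 times) + sum(M2 times) = 2 + 36 = 38
Lower bound = max(LB1, LB2) = max(42, 38) = 42

42


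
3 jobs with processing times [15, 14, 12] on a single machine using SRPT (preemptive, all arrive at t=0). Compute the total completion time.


Since all jobs arrive at t=0, SRPT equals SPT ordering.
SPT order: [12, 14, 15]
Completion times:
  Job 1: p=12, C=12
  Job 2: p=14, C=26
  Job 3: p=15, C=41
Total completion time = 12 + 26 + 41 = 79

79


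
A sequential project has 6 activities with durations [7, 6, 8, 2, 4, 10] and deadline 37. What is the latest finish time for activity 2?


LF(activity 2) = deadline - sum of successor durations
Successors: activities 3 through 6 with durations [8, 2, 4, 10]
Sum of successor durations = 24
LF = 37 - 24 = 13

13


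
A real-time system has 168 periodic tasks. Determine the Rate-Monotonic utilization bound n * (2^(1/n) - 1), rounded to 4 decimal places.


Compute 2^(1/168) = 1.0041343992
Subtract 1: 1.0041343992 - 1 = 0.0041343992
Multiply by n: 168 * 0.0041343992 = 0.6945790656
Round to 4 dp: 0.6946

0.6946


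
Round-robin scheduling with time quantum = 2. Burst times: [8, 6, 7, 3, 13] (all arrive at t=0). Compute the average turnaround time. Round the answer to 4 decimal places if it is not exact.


Time quantum = 2
Execution trace:
  J1 runs 2 units, time = 2
  J2 runs 2 units, time = 4
  J3 runs 2 units, time = 6
  J4 runs 2 units, time = 8
  J5 runs 2 units, time = 10
  J1 runs 2 units, time = 12
  J2 runs 2 units, time = 14
  J3 runs 2 units, time = 16
  J4 runs 1 units, time = 17
  J5 runs 2 units, time = 19
  J1 runs 2 units, time = 21
  J2 runs 2 units, time = 23
  J3 runs 2 units, time = 25
  J5 runs 2 units, time = 27
  J1 runs 2 units, time = 29
  J3 runs 1 units, time = 30
  J5 runs 2 units, time = 32
  J5 runs 2 units, time = 34
  J5 runs 2 units, time = 36
  J5 runs 1 units, time = 37
Finish times: [29, 23, 30, 17, 37]
Average turnaround = 136/5 = 27.2

27.2


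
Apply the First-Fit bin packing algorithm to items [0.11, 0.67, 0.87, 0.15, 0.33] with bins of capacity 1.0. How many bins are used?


Place items sequentially using First-Fit:
  Item 0.11 -> new Bin 1
  Item 0.67 -> Bin 1 (now 0.78)
  Item 0.87 -> new Bin 2
  Item 0.15 -> Bin 1 (now 0.93)
  Item 0.33 -> new Bin 3
Total bins used = 3

3


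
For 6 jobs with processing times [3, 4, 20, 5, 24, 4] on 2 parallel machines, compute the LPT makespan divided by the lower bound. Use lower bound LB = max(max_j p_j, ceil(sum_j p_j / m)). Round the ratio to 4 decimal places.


LPT order: [24, 20, 5, 4, 4, 3]
Machine loads after assignment: [31, 29]
LPT makespan = 31
Lower bound = max(max_job, ceil(total/2)) = max(24, 30) = 30
Ratio = 31 / 30 = 1.0333

1.0333


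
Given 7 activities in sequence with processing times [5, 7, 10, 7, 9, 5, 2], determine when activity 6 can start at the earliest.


Activity 6 starts after activities 1 through 5 complete.
Predecessor durations: [5, 7, 10, 7, 9]
ES = 5 + 7 + 10 + 7 + 9 = 38

38


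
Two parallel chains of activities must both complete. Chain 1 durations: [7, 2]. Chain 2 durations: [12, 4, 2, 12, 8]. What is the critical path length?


Path A total = 7 + 2 = 9
Path B total = 12 + 4 + 2 + 12 + 8 = 38
Critical path = longest path = max(9, 38) = 38

38


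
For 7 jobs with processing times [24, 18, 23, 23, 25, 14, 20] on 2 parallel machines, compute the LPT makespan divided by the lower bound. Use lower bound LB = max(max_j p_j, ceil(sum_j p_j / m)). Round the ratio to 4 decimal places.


LPT order: [25, 24, 23, 23, 20, 18, 14]
Machine loads after assignment: [80, 67]
LPT makespan = 80
Lower bound = max(max_job, ceil(total/2)) = max(25, 74) = 74
Ratio = 80 / 74 = 1.0811

1.0811


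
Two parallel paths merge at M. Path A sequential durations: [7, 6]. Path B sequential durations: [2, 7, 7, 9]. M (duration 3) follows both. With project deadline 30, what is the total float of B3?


Forward pass: ES(B3) = sum of predecessors on chain B = 9
EF = ES + duration = 9 + 7 = 16
Backward pass: LF(M) = deadline = 30; LS(M) = 30 - 3 = 27
LF(B3) = LS(M) - sum(successors on chain B) = 27 - 9 = 18
LS = LF - duration = 18 - 7 = 11
Total float = LS - ES = 11 - 9 = 2

2


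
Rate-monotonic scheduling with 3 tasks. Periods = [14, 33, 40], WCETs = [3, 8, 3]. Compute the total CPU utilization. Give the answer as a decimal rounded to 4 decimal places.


Compute individual utilizations (exact fractions):
  Task 1: C/T = 3/14 (approx. 0.2143)
  Task 2: C/T = 8/33 (approx. 0.2424)
  Task 3: C/T = 3/40 (approx. 0.075)
Total utilization U = 3/14 + 8/33 + 3/40 = 4913/9240
Rounded to 4 decimal places: U = 0.5317
RM (Liu & Layland) bound for 3 tasks = 0.779763; compare with U = 4913/9240 (approx. 0.531710)
U <= bound, so schedulable by RM sufficient condition.

0.5317


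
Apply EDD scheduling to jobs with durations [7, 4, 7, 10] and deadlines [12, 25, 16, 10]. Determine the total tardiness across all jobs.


Sort by due date (EDD order): [(10, 10), (7, 12), (7, 16), (4, 25)]
Compute completion times and tardiness:
  Job 1: p=10, d=10, C=10, tardiness=max(0,10-10)=0
  Job 2: p=7, d=12, C=17, tardiness=max(0,17-12)=5
  Job 3: p=7, d=16, C=24, tardiness=max(0,24-16)=8
  Job 4: p=4, d=25, C=28, tardiness=max(0,28-25)=3
Total tardiness = 16

16


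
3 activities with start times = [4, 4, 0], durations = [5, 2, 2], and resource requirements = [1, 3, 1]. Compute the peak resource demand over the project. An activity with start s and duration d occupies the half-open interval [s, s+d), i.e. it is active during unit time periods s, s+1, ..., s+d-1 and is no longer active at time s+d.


Each activity i is active on [start_i, start_i + duration_i).
Compute total resource usage per time slot:
  t=0: active resources = [1], total = 1
  t=1: active resources = [1], total = 1
  t=2: active resources = [], total = 0
  t=3: active resources = [], total = 0
  t=4: active resources = [1, 3], total = 4
  t=5: active resources = [1, 3], total = 4
  t=6: active resources = [1], total = 1
  t=7: active resources = [1], total = 1
  t=8: active resources = [1], total = 1
Peak resource demand = 4

4


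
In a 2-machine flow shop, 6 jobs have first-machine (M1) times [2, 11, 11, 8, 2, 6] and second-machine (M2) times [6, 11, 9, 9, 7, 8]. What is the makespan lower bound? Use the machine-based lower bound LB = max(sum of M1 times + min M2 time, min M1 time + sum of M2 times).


LB1 = sum(M1 times) + min(M2 times) = 40 + 6 = 46
LB2 = min(M1 times) + sum(M2 times) = 2 + 50 = 52
Lower bound = max(LB1, LB2) = max(46, 52) = 52

52


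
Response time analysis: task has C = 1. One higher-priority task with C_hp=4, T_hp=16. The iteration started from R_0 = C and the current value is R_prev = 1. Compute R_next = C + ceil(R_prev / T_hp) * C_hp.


R_next = C + ceil(R_prev / T_hp) * C_hp
ceil(1 / 16) = ceil(0.0625) = 1
Interference = 1 * 4 = 4
R_next = 1 + 4 = 5

5


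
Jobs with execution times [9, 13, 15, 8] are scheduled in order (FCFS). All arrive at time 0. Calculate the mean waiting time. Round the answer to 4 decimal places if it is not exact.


FCFS order (as given): [9, 13, 15, 8]
Waiting times:
  Job 1: wait = 0
  Job 2: wait = 9
  Job 3: wait = 22
  Job 4: wait = 37
Sum of waiting times = 68
Average waiting time = 68/4 = 17.0

17.0


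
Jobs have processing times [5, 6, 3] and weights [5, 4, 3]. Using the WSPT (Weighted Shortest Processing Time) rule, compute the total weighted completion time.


Compute p/w ratios and sort ascending (WSPT): [(5, 5), (3, 3), (6, 4)]
Compute weighted completion times:
  Job (p=5,w=5): C=5, w*C=5*5=25
  Job (p=3,w=3): C=8, w*C=3*8=24
  Job (p=6,w=4): C=14, w*C=4*14=56
Total weighted completion time = 105

105


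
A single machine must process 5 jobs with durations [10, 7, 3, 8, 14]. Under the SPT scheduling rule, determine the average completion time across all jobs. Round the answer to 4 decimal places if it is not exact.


Sort jobs by processing time (SPT order): [3, 7, 8, 10, 14]
Compute completion times sequentially:
  Job 1: processing = 3, completes at 3
  Job 2: processing = 7, completes at 10
  Job 3: processing = 8, completes at 18
  Job 4: processing = 10, completes at 28
  Job 5: processing = 14, completes at 42
Sum of completion times = 101
Average completion time = 101/5 = 20.2

20.2


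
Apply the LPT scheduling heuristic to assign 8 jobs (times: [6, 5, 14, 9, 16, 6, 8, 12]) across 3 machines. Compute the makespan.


Sort jobs in decreasing order (LPT): [16, 14, 12, 9, 8, 6, 6, 5]
Assign each job to the least loaded machine:
  Machine 1: jobs [16, 6, 5], load = 27
  Machine 2: jobs [14, 8], load = 22
  Machine 3: jobs [12, 9, 6], load = 27
Makespan = max load = 27

27


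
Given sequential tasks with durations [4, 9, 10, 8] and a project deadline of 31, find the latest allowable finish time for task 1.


LF(activity 1) = deadline - sum of successor durations
Successors: activities 2 through 4 with durations [9, 10, 8]
Sum of successor durations = 27
LF = 31 - 27 = 4

4


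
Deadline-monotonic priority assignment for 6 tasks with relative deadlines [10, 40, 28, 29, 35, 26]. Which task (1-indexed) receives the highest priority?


Sort tasks by relative deadline (ascending):
  Task 1: deadline = 10
  Task 6: deadline = 26
  Task 3: deadline = 28
  Task 4: deadline = 29
  Task 5: deadline = 35
  Task 2: deadline = 40
Priority order (highest first): [1, 6, 3, 4, 5, 2]
Highest priority task = 1

1


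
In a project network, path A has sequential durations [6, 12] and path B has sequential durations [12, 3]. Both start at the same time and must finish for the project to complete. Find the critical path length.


Path A total = 6 + 12 = 18
Path B total = 12 + 3 = 15
Critical path = longest path = max(18, 15) = 18

18


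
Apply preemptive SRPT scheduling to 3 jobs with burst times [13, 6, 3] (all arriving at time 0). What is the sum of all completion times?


Since all jobs arrive at t=0, SRPT equals SPT ordering.
SPT order: [3, 6, 13]
Completion times:
  Job 1: p=3, C=3
  Job 2: p=6, C=9
  Job 3: p=13, C=22
Total completion time = 3 + 9 + 22 = 34

34


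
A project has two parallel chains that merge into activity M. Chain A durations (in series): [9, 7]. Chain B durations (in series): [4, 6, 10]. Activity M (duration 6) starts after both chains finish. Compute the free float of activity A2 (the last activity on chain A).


ES(A2) = sum of predecessors on chain A = 9
EF(A2) = ES + duration = 9 + 7 = 16
Successor of A2 is M. ES(M) = max(sum(A), sum(B)) = max(16, 20) = 20
Free float = ES(successor) - EF(current) = 20 - 16 = 4

4


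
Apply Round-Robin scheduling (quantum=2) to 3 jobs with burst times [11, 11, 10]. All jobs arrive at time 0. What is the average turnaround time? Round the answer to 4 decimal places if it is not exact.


Time quantum = 2
Execution trace:
  J1 runs 2 units, time = 2
  J2 runs 2 units, time = 4
  J3 runs 2 units, time = 6
  J1 runs 2 units, time = 8
  J2 runs 2 units, time = 10
  J3 runs 2 units, time = 12
  J1 runs 2 units, time = 14
  J2 runs 2 units, time = 16
  J3 runs 2 units, time = 18
  J1 runs 2 units, time = 20
  J2 runs 2 units, time = 22
  J3 runs 2 units, time = 24
  J1 runs 2 units, time = 26
  J2 runs 2 units, time = 28
  J3 runs 2 units, time = 30
  J1 runs 1 units, time = 31
  J2 runs 1 units, time = 32
Finish times: [31, 32, 30]
Average turnaround = 93/3 = 31.0

31.0


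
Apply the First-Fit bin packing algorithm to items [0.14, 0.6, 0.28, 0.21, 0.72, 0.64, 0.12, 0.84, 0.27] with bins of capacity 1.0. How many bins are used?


Place items sequentially using First-Fit:
  Item 0.14 -> new Bin 1
  Item 0.6 -> Bin 1 (now 0.74)
  Item 0.28 -> new Bin 2
  Item 0.21 -> Bin 1 (now 0.95)
  Item 0.72 -> Bin 2 (now 1.0)
  Item 0.64 -> new Bin 3
  Item 0.12 -> Bin 3 (now 0.76)
  Item 0.84 -> new Bin 4
  Item 0.27 -> new Bin 5
Total bins used = 5

5


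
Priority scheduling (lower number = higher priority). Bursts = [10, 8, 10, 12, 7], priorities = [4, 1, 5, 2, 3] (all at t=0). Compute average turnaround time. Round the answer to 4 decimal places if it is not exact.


Sort by priority (ascending = highest first):
Order: [(1, 8), (2, 12), (3, 7), (4, 10), (5, 10)]
Completion times:
  Priority 1, burst=8, C=8
  Priority 2, burst=12, C=20
  Priority 3, burst=7, C=27
  Priority 4, burst=10, C=37
  Priority 5, burst=10, C=47
Average turnaround = 139/5 = 27.8

27.8


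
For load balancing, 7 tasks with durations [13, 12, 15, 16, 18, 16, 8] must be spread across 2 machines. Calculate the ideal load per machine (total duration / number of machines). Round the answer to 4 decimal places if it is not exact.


Total processing time = 13 + 12 + 15 + 16 + 18 + 16 + 8 = 98
Number of machines = 2
Ideal balanced load = 98 / 2 = 49.0

49.0


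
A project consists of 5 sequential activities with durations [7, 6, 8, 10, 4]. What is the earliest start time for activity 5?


Activity 5 starts after activities 1 through 4 complete.
Predecessor durations: [7, 6, 8, 10]
ES = 7 + 6 + 8 + 10 = 31

31


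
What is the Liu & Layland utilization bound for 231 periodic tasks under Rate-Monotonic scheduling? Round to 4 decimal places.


Compute 2^(1/231) = 1.0030051436
Subtract 1: 1.0030051436 - 1 = 0.0030051436
Multiply by n: 231 * 0.0030051436 = 0.6941881716
Round to 4 dp: 0.6942

0.6942


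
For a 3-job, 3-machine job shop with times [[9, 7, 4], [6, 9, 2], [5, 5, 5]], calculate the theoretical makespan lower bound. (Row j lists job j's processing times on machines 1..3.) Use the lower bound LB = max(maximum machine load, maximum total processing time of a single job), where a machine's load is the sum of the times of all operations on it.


Machine loads:
  Machine 1: 9 + 6 + 5 = 20
  Machine 2: 7 + 9 + 5 = 21
  Machine 3: 4 + 2 + 5 = 11
Max machine load = 21
Job totals:
  Job 1: 20
  Job 2: 17
  Job 3: 15
Max job total = 20
Lower bound = max(21, 20) = 21

21


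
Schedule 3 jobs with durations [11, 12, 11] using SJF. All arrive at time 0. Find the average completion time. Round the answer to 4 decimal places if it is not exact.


SJF order (ascending): [11, 11, 12]
Completion times:
  Job 1: burst=11, C=11
  Job 2: burst=11, C=22
  Job 3: burst=12, C=34
Average completion = 67/3 = 22.3333

22.3333


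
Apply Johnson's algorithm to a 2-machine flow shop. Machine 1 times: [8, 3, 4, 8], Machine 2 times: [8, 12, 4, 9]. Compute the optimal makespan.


Apply Johnson's rule:
  Group 1 (a <= b): [(2, 3, 12), (3, 4, 4), (1, 8, 8), (4, 8, 9)]
  Group 2 (a > b): []
Optimal job order: [2, 3, 1, 4]
Schedule:
  Job 2: M1 done at 3, M2 done at 15
  Job 3: M1 done at 7, M2 done at 19
  Job 1: M1 done at 15, M2 done at 27
  Job 4: M1 done at 23, M2 done at 36
Makespan = 36

36


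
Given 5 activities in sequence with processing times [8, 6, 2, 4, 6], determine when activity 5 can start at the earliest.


Activity 5 starts after activities 1 through 4 complete.
Predecessor durations: [8, 6, 2, 4]
ES = 8 + 6 + 2 + 4 = 20

20


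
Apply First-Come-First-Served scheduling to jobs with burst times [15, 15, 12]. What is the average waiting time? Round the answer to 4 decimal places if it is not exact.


FCFS order (as given): [15, 15, 12]
Waiting times:
  Job 1: wait = 0
  Job 2: wait = 15
  Job 3: wait = 30
Sum of waiting times = 45
Average waiting time = 45/3 = 15.0

15.0


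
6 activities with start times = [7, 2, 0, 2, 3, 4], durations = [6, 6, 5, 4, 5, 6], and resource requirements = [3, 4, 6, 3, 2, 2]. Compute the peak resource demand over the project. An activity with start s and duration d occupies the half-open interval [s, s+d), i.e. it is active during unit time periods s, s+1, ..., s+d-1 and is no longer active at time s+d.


Each activity i is active on [start_i, start_i + duration_i).
Compute total resource usage per time slot:
  t=0: active resources = [6], total = 6
  t=1: active resources = [6], total = 6
  t=2: active resources = [4, 6, 3], total = 13
  t=3: active resources = [4, 6, 3, 2], total = 15
  t=4: active resources = [4, 6, 3, 2, 2], total = 17
  t=5: active resources = [4, 3, 2, 2], total = 11
  t=6: active resources = [4, 2, 2], total = 8
  t=7: active resources = [3, 4, 2, 2], total = 11
  t=8: active resources = [3, 2], total = 5
  t=9: active resources = [3, 2], total = 5
  t=10: active resources = [3], total = 3
  t=11: active resources = [3], total = 3
  t=12: active resources = [3], total = 3
Peak resource demand = 17

17


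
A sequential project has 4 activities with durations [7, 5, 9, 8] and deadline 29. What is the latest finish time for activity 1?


LF(activity 1) = deadline - sum of successor durations
Successors: activities 2 through 4 with durations [5, 9, 8]
Sum of successor durations = 22
LF = 29 - 22 = 7

7


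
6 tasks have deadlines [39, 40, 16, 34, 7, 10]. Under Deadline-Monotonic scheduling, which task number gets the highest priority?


Sort tasks by relative deadline (ascending):
  Task 5: deadline = 7
  Task 6: deadline = 10
  Task 3: deadline = 16
  Task 4: deadline = 34
  Task 1: deadline = 39
  Task 2: deadline = 40
Priority order (highest first): [5, 6, 3, 4, 1, 2]
Highest priority task = 5

5


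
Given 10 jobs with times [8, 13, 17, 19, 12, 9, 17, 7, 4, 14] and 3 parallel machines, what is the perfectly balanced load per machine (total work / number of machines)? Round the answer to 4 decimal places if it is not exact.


Total processing time = 8 + 13 + 17 + 19 + 12 + 9 + 17 + 7 + 4 + 14 = 120
Number of machines = 3
Ideal balanced load = 120 / 3 = 40.0

40.0


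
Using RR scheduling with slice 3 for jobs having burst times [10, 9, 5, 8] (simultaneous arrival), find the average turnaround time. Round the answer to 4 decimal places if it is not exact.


Time quantum = 3
Execution trace:
  J1 runs 3 units, time = 3
  J2 runs 3 units, time = 6
  J3 runs 3 units, time = 9
  J4 runs 3 units, time = 12
  J1 runs 3 units, time = 15
  J2 runs 3 units, time = 18
  J3 runs 2 units, time = 20
  J4 runs 3 units, time = 23
  J1 runs 3 units, time = 26
  J2 runs 3 units, time = 29
  J4 runs 2 units, time = 31
  J1 runs 1 units, time = 32
Finish times: [32, 29, 20, 31]
Average turnaround = 112/4 = 28.0

28.0


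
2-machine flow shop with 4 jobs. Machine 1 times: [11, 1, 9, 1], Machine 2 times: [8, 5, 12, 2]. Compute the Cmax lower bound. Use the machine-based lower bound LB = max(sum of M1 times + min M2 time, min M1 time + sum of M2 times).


LB1 = sum(M1 times) + min(M2 times) = 22 + 2 = 24
LB2 = min(M1 times) + sum(M2 times) = 1 + 27 = 28
Lower bound = max(LB1, LB2) = max(24, 28) = 28

28


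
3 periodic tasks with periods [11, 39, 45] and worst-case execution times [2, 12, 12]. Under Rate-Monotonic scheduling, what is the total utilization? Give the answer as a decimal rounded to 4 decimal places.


Compute individual utilizations (exact fractions):
  Task 1: C/T = 2/11 (approx. 0.1818)
  Task 2: C/T = 12/39 = 4/13 (approx. 0.3077)
  Task 3: C/T = 12/45 = 4/15 (approx. 0.2667)
Total utilization U = 2/11 + 4/13 + 4/15 = 1622/2145
Rounded to 4 decimal places: U = 0.7562
RM (Liu & Layland) bound for 3 tasks = 0.779763; compare with U = 1622/2145 (approx. 0.756177)
U <= bound, so schedulable by RM sufficient condition.

0.7562


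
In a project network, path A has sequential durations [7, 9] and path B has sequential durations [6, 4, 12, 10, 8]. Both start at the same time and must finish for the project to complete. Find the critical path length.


Path A total = 7 + 9 = 16
Path B total = 6 + 4 + 12 + 10 + 8 = 40
Critical path = longest path = max(16, 40) = 40

40


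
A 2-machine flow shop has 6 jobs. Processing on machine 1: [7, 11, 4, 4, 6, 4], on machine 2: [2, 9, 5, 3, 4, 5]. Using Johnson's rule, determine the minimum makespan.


Apply Johnson's rule:
  Group 1 (a <= b): [(3, 4, 5), (6, 4, 5)]
  Group 2 (a > b): [(2, 11, 9), (5, 6, 4), (4, 4, 3), (1, 7, 2)]
Optimal job order: [3, 6, 2, 5, 4, 1]
Schedule:
  Job 3: M1 done at 4, M2 done at 9
  Job 6: M1 done at 8, M2 done at 14
  Job 2: M1 done at 19, M2 done at 28
  Job 5: M1 done at 25, M2 done at 32
  Job 4: M1 done at 29, M2 done at 35
  Job 1: M1 done at 36, M2 done at 38
Makespan = 38

38


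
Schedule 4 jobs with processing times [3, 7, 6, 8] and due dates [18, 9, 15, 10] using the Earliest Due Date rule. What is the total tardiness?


Sort by due date (EDD order): [(7, 9), (8, 10), (6, 15), (3, 18)]
Compute completion times and tardiness:
  Job 1: p=7, d=9, C=7, tardiness=max(0,7-9)=0
  Job 2: p=8, d=10, C=15, tardiness=max(0,15-10)=5
  Job 3: p=6, d=15, C=21, tardiness=max(0,21-15)=6
  Job 4: p=3, d=18, C=24, tardiness=max(0,24-18)=6
Total tardiness = 17

17


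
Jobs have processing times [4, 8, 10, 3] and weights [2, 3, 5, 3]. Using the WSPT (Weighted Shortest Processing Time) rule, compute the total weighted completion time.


Compute p/w ratios and sort ascending (WSPT): [(3, 3), (4, 2), (10, 5), (8, 3)]
Compute weighted completion times:
  Job (p=3,w=3): C=3, w*C=3*3=9
  Job (p=4,w=2): C=7, w*C=2*7=14
  Job (p=10,w=5): C=17, w*C=5*17=85
  Job (p=8,w=3): C=25, w*C=3*25=75
Total weighted completion time = 183

183


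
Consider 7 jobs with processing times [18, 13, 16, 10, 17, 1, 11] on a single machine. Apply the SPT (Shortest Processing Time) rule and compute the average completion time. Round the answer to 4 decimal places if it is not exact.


Sort jobs by processing time (SPT order): [1, 10, 11, 13, 16, 17, 18]
Compute completion times sequentially:
  Job 1: processing = 1, completes at 1
  Job 2: processing = 10, completes at 11
  Job 3: processing = 11, completes at 22
  Job 4: processing = 13, completes at 35
  Job 5: processing = 16, completes at 51
  Job 6: processing = 17, completes at 68
  Job 7: processing = 18, completes at 86
Sum of completion times = 274
Average completion time = 274/7 = 39.1429

39.1429


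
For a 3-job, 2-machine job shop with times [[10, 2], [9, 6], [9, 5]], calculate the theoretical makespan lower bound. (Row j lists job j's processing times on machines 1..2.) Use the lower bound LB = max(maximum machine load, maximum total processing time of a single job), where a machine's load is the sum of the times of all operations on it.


Machine loads:
  Machine 1: 10 + 9 + 9 = 28
  Machine 2: 2 + 6 + 5 = 13
Max machine load = 28
Job totals:
  Job 1: 12
  Job 2: 15
  Job 3: 14
Max job total = 15
Lower bound = max(28, 15) = 28

28


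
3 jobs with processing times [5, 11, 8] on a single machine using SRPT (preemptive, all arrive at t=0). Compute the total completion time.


Since all jobs arrive at t=0, SRPT equals SPT ordering.
SPT order: [5, 8, 11]
Completion times:
  Job 1: p=5, C=5
  Job 2: p=8, C=13
  Job 3: p=11, C=24
Total completion time = 5 + 13 + 24 = 42

42


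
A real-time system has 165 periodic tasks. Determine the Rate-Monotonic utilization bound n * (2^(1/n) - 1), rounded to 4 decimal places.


Compute 2^(1/165) = 1.0042097281
Subtract 1: 1.0042097281 - 1 = 0.0042097281
Multiply by n: 165 * 0.0042097281 = 0.6946051365
Round to 4 dp: 0.6946

0.6946


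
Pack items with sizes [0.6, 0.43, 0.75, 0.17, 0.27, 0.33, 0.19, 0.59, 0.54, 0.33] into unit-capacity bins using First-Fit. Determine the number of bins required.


Place items sequentially using First-Fit:
  Item 0.6 -> new Bin 1
  Item 0.43 -> new Bin 2
  Item 0.75 -> new Bin 3
  Item 0.17 -> Bin 1 (now 0.77)
  Item 0.27 -> Bin 2 (now 0.7)
  Item 0.33 -> new Bin 4
  Item 0.19 -> Bin 1 (now 0.96)
  Item 0.59 -> Bin 4 (now 0.92)
  Item 0.54 -> new Bin 5
  Item 0.33 -> Bin 5 (now 0.87)
Total bins used = 5

5


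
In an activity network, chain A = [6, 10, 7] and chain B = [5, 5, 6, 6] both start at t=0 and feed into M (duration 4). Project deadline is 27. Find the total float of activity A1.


Forward pass: ES(A1) = sum of predecessors on chain A = 0
EF = ES + duration = 0 + 6 = 6
Backward pass: LF(M) = deadline = 27; LS(M) = 27 - 4 = 23
LF(A1) = LS(M) - sum(successors on chain A) = 23 - 17 = 6
LS = LF - duration = 6 - 6 = 0
Total float = LS - ES = 0 - 0 = 0

0


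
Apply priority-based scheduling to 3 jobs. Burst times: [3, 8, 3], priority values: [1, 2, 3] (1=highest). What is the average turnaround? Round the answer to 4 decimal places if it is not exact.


Sort by priority (ascending = highest first):
Order: [(1, 3), (2, 8), (3, 3)]
Completion times:
  Priority 1, burst=3, C=3
  Priority 2, burst=8, C=11
  Priority 3, burst=3, C=14
Average turnaround = 28/3 = 9.3333

9.3333


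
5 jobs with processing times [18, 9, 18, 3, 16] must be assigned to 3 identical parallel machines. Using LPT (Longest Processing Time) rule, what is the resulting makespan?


Sort jobs in decreasing order (LPT): [18, 18, 16, 9, 3]
Assign each job to the least loaded machine:
  Machine 1: jobs [18, 3], load = 21
  Machine 2: jobs [18], load = 18
  Machine 3: jobs [16, 9], load = 25
Makespan = max load = 25

25


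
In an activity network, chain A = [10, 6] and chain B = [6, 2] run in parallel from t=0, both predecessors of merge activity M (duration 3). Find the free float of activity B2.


ES(B2) = sum of predecessors on chain B = 6
EF(B2) = ES + duration = 6 + 2 = 8
Successor of B2 is M. ES(M) = max(sum(A), sum(B)) = max(16, 8) = 16
Free float = ES(successor) - EF(current) = 16 - 8 = 8

8


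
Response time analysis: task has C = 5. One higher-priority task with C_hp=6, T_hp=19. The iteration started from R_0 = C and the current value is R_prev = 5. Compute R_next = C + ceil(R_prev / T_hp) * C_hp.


R_next = C + ceil(R_prev / T_hp) * C_hp
ceil(5 / 19) = ceil(0.2632) = 1
Interference = 1 * 6 = 6
R_next = 5 + 6 = 11

11


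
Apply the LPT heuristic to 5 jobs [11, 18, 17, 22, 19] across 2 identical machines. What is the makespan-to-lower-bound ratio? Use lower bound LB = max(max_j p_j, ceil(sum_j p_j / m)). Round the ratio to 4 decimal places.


LPT order: [22, 19, 18, 17, 11]
Machine loads after assignment: [39, 48]
LPT makespan = 48
Lower bound = max(max_job, ceil(total/2)) = max(22, 44) = 44
Ratio = 48 / 44 = 1.0909

1.0909


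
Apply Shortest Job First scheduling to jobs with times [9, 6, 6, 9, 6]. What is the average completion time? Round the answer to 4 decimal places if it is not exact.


SJF order (ascending): [6, 6, 6, 9, 9]
Completion times:
  Job 1: burst=6, C=6
  Job 2: burst=6, C=12
  Job 3: burst=6, C=18
  Job 4: burst=9, C=27
  Job 5: burst=9, C=36
Average completion = 99/5 = 19.8

19.8
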